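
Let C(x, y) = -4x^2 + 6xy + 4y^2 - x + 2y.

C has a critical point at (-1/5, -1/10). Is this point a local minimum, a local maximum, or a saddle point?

The Hessian of C is constant: H = [[-8, 6], [6, 8]].
det(H) = (-8)·8 − 6² = -100.
Since det(H) < 0, H is indefinite and the critical point is a saddle point.

saddle point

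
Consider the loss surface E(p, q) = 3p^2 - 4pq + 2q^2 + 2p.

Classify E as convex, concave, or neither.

E is quadratic, so its Hessian is the constant matrix H = [[6, -4], [-4, 4]].
det(H) = 8, tr(H) = 10.
det(H) > 0 and tr(H) > 0, so H is positive definite everywhere: convex.

convex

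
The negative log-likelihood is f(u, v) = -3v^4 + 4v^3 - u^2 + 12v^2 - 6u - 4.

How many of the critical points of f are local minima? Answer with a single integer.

0

f separates as a function of u plus a function of v, so ∇f=0 decouples.
∂f/∂u = -2(u + 3) = 0 at u ∈ {-3}; ∂f/∂v = -12v(v - 2)(v + 1) = 0 at v ∈ {-1, 0, 2}.
The Hessian is diagonal: diag(f_uu, f_vv). Second derivatives: f_uu(-3)=-2; f_vv(-1)=-36, f_vv(0)=24, f_vv(2)=-72.
Local minima occur where both diagonal entries positive: none. Count: 0.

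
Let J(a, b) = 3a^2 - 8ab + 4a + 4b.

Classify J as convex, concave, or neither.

neither

J is quadratic, so its Hessian is the constant matrix H = [[6, -8], [-8, 0]].
det(H) = -64, tr(H) = 6.
det(H) < 0, so H is indefinite: neither convex nor concave.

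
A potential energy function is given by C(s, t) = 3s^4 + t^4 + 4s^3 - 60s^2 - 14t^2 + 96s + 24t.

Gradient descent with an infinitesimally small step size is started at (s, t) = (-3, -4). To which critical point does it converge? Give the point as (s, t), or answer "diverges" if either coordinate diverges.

(-4, -3)

C is separable, so gradient descent decouples: s follows -∂C/∂s, t follows -∂C/∂t.
∂C/∂s = 12(s - 2)(s - 1)(s + 4); at s=-3 this is 240, so s decreases.
∂C/∂t = 4(t - 2)(t - 1)(t + 3); at t=-4 this is -120, so t increases.
s converges to its nearest critical value -4 (a local min of the s-part); t converges to -3. The iterate converges to (-4, -3).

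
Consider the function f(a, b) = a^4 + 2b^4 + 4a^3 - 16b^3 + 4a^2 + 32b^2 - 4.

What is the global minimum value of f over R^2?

-4

f(a,b) separates as P(a) + Q(b) − 4, so its minimum is min P + min Q − 4.
P'(a) = 4a(a + 1)(a + 2) vanishes at a ∈ {-2, -1, 0}; Q'(b) = 8b(b - 4)(b - 2) vanishes at b ∈ {0, 2, 4}.
Local minima of P (where P''>0): P(-2)=0, P(0)=0. Local minima of Q: Q(0)=0, Q(4)=0.
So the global minimum of f is P(-2) + Q(0) − 4 = 0 + 0 − 4 = -4, attained at (-2, 0).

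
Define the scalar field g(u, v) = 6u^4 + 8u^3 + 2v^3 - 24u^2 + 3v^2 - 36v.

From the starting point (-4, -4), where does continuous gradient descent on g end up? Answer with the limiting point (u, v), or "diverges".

g is separable, so gradient descent decouples: u follows -∂g/∂u, v follows -∂g/∂v.
∂g/∂u = 24u(u - 1)(u + 2); at u=-4 this is -960, so u increases.
∂g/∂v = 6(v - 2)(v + 3); at v=-4 this is 36, so v decreases.
The v-coordinate has no critical point in that direction and runs off to infinity.

diverges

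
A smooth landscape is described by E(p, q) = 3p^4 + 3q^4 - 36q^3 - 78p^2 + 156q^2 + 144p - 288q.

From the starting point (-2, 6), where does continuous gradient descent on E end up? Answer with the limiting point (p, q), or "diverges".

E is separable, so gradient descent decouples: p follows -∂E/∂p, q follows -∂E/∂q.
∂E/∂p = 12(p - 3)(p - 1)(p + 4); at p=-2 this is 360, so p decreases.
∂E/∂q = 12(q - 4)(q - 3)(q - 2); at q=6 this is 288, so q decreases.
p converges to its nearest critical value -4 (a local min of the p-part); q converges to 4. The iterate converges to (-4, 4).

(-4, 4)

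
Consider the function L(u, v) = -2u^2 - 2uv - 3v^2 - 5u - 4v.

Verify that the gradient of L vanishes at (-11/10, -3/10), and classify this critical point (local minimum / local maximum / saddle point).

local maximum

∇L = (-4u - 2v - 5, -2u - 6v - 4); substituting (-11/10, -3/10) gives ∇L = (0, 0), so (-11/10, -3/10) is indeed a critical point.
The Hessian of L is constant: H = [[-4, -2], [-2, -6]].
det(H) = (-4)·(-6) − (-2)² = 20.
det(H) > 0 and tr(H) = -10 < 0, so H is negative definite and the point is a local maximum.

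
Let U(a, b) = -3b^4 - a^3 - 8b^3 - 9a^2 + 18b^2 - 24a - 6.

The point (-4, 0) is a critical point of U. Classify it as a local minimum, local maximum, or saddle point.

local minimum

The mixed partial ∂²U/∂a∂b is 0, so the Hessian at any point is diag(U_aa, U_bb) = diag(-6(a + 3), 12(-3b^2 - 4b + 3)).
At (-4, 0): H = diag(6, 36).
Both eigenvalues are positive, so H is positive definite: a local minimum.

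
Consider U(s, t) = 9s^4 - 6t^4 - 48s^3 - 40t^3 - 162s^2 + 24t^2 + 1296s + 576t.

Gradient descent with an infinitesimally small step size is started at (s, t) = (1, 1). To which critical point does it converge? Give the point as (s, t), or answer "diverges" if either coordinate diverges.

U is separable, so gradient descent decouples: s follows -∂U/∂s, t follows -∂U/∂t.
∂U/∂s = 36(s - 4)(s - 3)(s + 3); at s=1 this is 864, so s decreases.
∂U/∂t = -24(t - 2)(t + 3)(t + 4); at t=1 this is 480, so t decreases.
s converges to its nearest critical value -3 (a local min of the s-part); t converges to -3. The iterate converges to (-3, -3).

(-3, -3)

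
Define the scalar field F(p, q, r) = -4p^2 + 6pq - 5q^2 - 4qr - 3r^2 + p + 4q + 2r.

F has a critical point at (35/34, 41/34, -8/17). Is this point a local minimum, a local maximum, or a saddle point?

The Hessian is constant: H = [[-8, 6, 0], [6, -10, -4], [0, -4, -6]].
Leading principal minors: Δ₁ = -8, Δ₂ = 44, Δ₃ = -136.
The minors alternate sign starting negative (−, +, −), so H is negative definite: a local maximum.

local maximum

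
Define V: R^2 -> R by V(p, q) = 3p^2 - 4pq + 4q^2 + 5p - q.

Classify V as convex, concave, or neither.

convex

V is quadratic, so its Hessian is the constant matrix H = [[6, -4], [-4, 8]].
det(H) = 32, tr(H) = 14.
det(H) > 0 and tr(H) > 0, so H is positive definite everywhere: convex.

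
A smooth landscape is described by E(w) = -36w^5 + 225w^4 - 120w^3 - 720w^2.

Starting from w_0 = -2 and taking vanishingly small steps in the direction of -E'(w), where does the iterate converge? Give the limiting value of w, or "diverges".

E'(w) = -180w(w - 4)(w - 2)(w + 1), so E'(-2) = -8640.
Gradient descent moves in the -E' direction, i.e. w is increasing.
The nearest critical point in that direction is w = -1, where E'' = 2700 > 0 (a local minimum). The iterate converges there.

-1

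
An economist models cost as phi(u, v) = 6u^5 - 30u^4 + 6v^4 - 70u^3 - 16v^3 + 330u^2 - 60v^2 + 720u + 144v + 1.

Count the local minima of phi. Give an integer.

phi separates as a function of u plus a function of v, so ∇phi=0 decouples.
∂phi/∂u = 30(u - 4)(u - 3)(u + 1)(u + 2) = 0 at u ∈ {-2, -1, 3, 4}; ∂phi/∂v = 24(v - 3)(v - 1)(v + 2) = 0 at v ∈ {-2, 1, 3}.
The Hessian is diagonal: diag(phi_uu, phi_vv). Second derivatives: phi_uu(-2)=-900, phi_uu(-1)=600, phi_uu(3)=-600, phi_uu(4)=900; phi_vv(-2)=360, phi_vv(1)=-144, phi_vv(3)=240.
Local minima occur where both diagonal entries positive: (-1, -2), (-1, 3), (4, -2), (4, 3). Count: 4.

4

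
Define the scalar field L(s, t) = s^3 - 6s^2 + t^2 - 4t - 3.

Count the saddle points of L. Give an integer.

1

L separates as a function of s plus a function of t, so ∇L=0 decouples.
∂L/∂s = 3s(s - 4) = 0 at s ∈ {0, 4}; ∂L/∂t = 2(t - 2) = 0 at t ∈ {2}.
The Hessian is diagonal: diag(L_ss, L_tt). Second derivatives: L_ss(0)=-12, L_ss(4)=12; L_tt(2)=2.
Saddle points occur where the two diagonal entries have opposite signs: (0, 2). Count: 1.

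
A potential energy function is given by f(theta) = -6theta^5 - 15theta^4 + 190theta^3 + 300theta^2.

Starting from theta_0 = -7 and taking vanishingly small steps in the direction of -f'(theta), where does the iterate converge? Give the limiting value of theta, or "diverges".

f'(theta) = -30theta(theta - 4)(theta + 1)(theta + 5), so f'(-7) = -27720.
Gradient descent moves in the -f' direction, i.e. theta is increasing.
The nearest critical point in that direction is theta = -5, where f'' = 5400 > 0 (a local minimum). The iterate converges there.

-5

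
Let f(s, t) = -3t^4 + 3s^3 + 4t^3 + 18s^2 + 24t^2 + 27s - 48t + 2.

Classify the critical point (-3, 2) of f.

The mixed partial ∂²f/∂s∂t is 0, so the Hessian at any point is diag(f_ss, f_tt) = diag(18(s + 2), 12(-3t^2 + 2t + 4)).
At (-3, 2): H = diag(-18, -48).
Both eigenvalues are negative, so H is negative definite: a local maximum.

local maximum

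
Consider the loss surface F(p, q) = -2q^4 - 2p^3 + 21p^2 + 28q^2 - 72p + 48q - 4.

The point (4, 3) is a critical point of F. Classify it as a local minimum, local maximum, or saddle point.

The mixed partial ∂²F/∂p∂q is 0, so the Hessian at any point is diag(F_pp, F_qq) = diag(6(-2p + 7), 8(-3q^2 + 7)).
At (4, 3): H = diag(-6, -160).
Both eigenvalues are negative, so H is negative definite: a local maximum.

local maximum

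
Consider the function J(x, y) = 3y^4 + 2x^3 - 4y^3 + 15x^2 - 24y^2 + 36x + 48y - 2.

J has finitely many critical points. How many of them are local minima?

J separates as a function of x plus a function of y, so ∇J=0 decouples.
∂J/∂x = 6(x + 2)(x + 3) = 0 at x ∈ {-3, -2}; ∂J/∂y = 12(y - 2)(y - 1)(y + 2) = 0 at y ∈ {-2, 1, 2}.
The Hessian is diagonal: diag(J_xx, J_yy). Second derivatives: J_xx(-3)=-6, J_xx(-2)=6; J_yy(-2)=144, J_yy(1)=-36, J_yy(2)=48.
Local minima occur where both diagonal entries positive: (-2, -2), (-2, 2). Count: 2.

2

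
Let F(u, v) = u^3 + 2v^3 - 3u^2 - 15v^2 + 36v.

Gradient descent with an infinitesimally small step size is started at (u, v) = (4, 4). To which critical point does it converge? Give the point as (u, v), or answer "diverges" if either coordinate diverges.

F is separable, so gradient descent decouples: u follows -∂F/∂u, v follows -∂F/∂v.
∂F/∂u = 3u(u - 2); at u=4 this is 24, so u decreases.
∂F/∂v = 6(v - 3)(v - 2); at v=4 this is 12, so v decreases.
u converges to its nearest critical value 2 (a local min of the u-part); v converges to 3. The iterate converges to (2, 3).

(2, 3)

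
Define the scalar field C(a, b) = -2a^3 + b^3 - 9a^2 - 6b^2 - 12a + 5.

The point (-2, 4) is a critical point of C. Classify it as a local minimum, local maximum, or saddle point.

The mixed partial ∂²C/∂a∂b is 0, so the Hessian at any point is diag(C_aa, C_bb) = diag(-6(2a + 3), 6(b - 2)).
At (-2, 4): H = diag(6, 12).
Both eigenvalues are positive, so H is positive definite: a local minimum.

local minimum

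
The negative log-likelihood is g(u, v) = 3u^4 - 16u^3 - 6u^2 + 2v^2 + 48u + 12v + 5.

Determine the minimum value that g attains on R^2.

g(u,v) separates as P(u) + Q(v) + 5, so its minimum is min P + min Q + 5.
P'(u) = 12(u - 4)(u - 1)(u + 1) vanishes at u ∈ {-1, 1, 4}; Q'(v) = 4v + 12 vanishes at v ∈ {-3}.
Local minima of P (where P''>0): P(-1)=-35, P(4)=-160. Local minima of Q: Q(-3)=-18.
So the global minimum of g is P(4) + Q(-3) + 5 = -160 − 18 + 5 = -173, attained at (4, -3).

-173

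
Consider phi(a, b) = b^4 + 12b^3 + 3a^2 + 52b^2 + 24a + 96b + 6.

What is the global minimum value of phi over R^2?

phi(a,b) separates as P(a) + Q(b) + 6, so its minimum is min P + min Q + 6.
P'(a) = 6a + 24 vanishes at a ∈ {-4}; Q'(b) = 4(b + 2)(b + 3)(b + 4) vanishes at b ∈ {-4, -3, -2}.
Local minima of P (where P''>0): P(-4)=-48. Local minima of Q: Q(-4)=-64, Q(-2)=-64.
So the global minimum of phi is P(-4) + Q(-4) + 6 = -48 − 64 + 6 = -106, attained at (-4, -4).

-106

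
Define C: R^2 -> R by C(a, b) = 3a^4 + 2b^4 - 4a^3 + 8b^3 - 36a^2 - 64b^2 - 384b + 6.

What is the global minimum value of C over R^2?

C(a,b) separates as P(a) + Q(b) + 6, so its minimum is min P + min Q + 6.
P'(a) = 12a(a - 3)(a + 2) vanishes at a ∈ {-2, 0, 3}; Q'(b) = 8(b - 4)(b + 3)(b + 4) vanishes at b ∈ {-4, -3, 4}.
Local minima of P (where P''>0): P(-2)=-64, P(3)=-189. Local minima of Q: Q(-4)=512, Q(4)=-1536.
So the global minimum of C is P(3) + Q(4) + 6 = -189 − 1536 + 6 = -1719, attained at (3, 4).

-1719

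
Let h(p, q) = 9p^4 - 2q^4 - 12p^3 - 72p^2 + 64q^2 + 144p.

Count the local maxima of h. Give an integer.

h separates as a function of p plus a function of q, so ∇h=0 decouples.
∂h/∂p = 36(p - 2)(p - 1)(p + 2) = 0 at p ∈ {-2, 1, 2}; ∂h/∂q = -8q(q - 4)(q + 4) = 0 at q ∈ {-4, 0, 4}.
The Hessian is diagonal: diag(h_pp, h_qq). Second derivatives: h_pp(-2)=432, h_pp(1)=-108, h_pp(2)=144; h_qq(-4)=-256, h_qq(0)=128, h_qq(4)=-256.
Local maxima occur where both diagonal entries negative: (1, -4), (1, 4). Count: 2.

2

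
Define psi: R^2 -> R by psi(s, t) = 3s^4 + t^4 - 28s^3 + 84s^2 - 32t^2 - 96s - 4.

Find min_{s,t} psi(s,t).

-324

psi(s,t) separates as P(s) + Q(t) − 4, so its minimum is min P + min Q − 4.
P'(s) = 12(s - 4)(s - 2)(s - 1) vanishes at s ∈ {1, 2, 4}; Q'(t) = 4t(t - 4)(t + 4) vanishes at t ∈ {-4, 0, 4}.
Local minima of P (where P''>0): P(1)=-37, P(4)=-64. Local minima of Q: Q(-4)=-256, Q(4)=-256.
So the global minimum of psi is P(4) + Q(-4) − 4 = -64 − 256 − 4 = -324, attained at (4, -4).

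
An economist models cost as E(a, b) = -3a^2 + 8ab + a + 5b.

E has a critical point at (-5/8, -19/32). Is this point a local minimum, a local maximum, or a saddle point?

saddle point

The Hessian of E is constant: H = [[-6, 8], [8, 0]].
det(H) = (-6)·0 − 8² = -64.
Since det(H) < 0, H is indefinite and the critical point is a saddle point.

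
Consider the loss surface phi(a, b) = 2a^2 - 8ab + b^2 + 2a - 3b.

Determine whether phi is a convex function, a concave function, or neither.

neither

phi is quadratic, so its Hessian is the constant matrix H = [[4, -8], [-8, 2]].
det(H) = -56, tr(H) = 6.
det(H) < 0, so H is indefinite: neither convex nor concave.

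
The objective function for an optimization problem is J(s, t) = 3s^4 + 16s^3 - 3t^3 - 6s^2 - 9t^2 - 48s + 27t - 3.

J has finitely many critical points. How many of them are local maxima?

J separates as a function of s plus a function of t, so ∇J=0 decouples.
∂J/∂s = 12(s - 1)(s + 1)(s + 4) = 0 at s ∈ {-4, -1, 1}; ∂J/∂t = -9(t - 1)(t + 3) = 0 at t ∈ {-3, 1}.
The Hessian is diagonal: diag(J_ss, J_tt). Second derivatives: J_ss(-4)=180, J_ss(-1)=-72, J_ss(1)=120; J_tt(-3)=36, J_tt(1)=-36.
Local maxima occur where both diagonal entries negative: (-1, 1). Count: 1.

1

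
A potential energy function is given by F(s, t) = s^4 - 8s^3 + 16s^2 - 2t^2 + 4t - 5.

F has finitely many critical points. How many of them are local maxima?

1

F separates as a function of s plus a function of t, so ∇F=0 decouples.
∂F/∂s = 4s(s - 4)(s - 2) = 0 at s ∈ {0, 2, 4}; ∂F/∂t = -4(t - 1) = 0 at t ∈ {1}.
The Hessian is diagonal: diag(F_ss, F_tt). Second derivatives: F_ss(0)=32, F_ss(2)=-16, F_ss(4)=32; F_tt(1)=-4.
Local maxima occur where both diagonal entries negative: (2, 1). Count: 1.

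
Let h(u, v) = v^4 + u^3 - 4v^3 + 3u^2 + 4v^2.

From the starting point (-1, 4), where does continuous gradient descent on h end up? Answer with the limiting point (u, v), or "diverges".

(0, 2)

h is separable, so gradient descent decouples: u follows -∂h/∂u, v follows -∂h/∂v.
∂h/∂u = 3u(u + 2); at u=-1 this is -3, so u increases.
∂h/∂v = 4v(v - 2)(v - 1); at v=4 this is 96, so v decreases.
u converges to its nearest critical value 0 (a local min of the u-part); v converges to 2. The iterate converges to (0, 2).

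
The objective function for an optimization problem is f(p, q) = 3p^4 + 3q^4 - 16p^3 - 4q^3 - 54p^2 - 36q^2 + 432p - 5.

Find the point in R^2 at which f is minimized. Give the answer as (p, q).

f(p,q) separates as A(p) + B(q) − 5, so its minimum is min A + min B − 5.
A'(p) = 12(p - 4)(p - 3)(p + 3) vanishes at p ∈ {-3, 3, 4}; B'(q) = 12q(q - 3)(q + 2) vanishes at q ∈ {-2, 0, 3}.
Local minima of A (where A''>0): A(-3)=-1107, A(4)=608. Local minima of B: B(-2)=-64, B(3)=-189.
So the global minimum of f is A(-3) + B(3) − 5 = -1107 − 189 − 5 = -1301, attained at (-3, 3).

(-3, 3)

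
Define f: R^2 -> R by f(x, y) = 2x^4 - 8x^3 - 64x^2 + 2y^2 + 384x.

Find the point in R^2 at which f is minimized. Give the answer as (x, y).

(-4, 0)

f(x,y) separates as P(x) + Q(y), so its minimum is min P + min Q.
P'(x) = 8(x - 4)(x - 3)(x + 4) vanishes at x ∈ {-4, 3, 4}; Q'(y) = 4y vanishes at y ∈ {0}.
Local minima of P (where P''>0): P(-4)=-1536, P(4)=512. Local minima of Q: Q(0)=0.
So the global minimum of f is P(-4) + Q(0) = -1536 + 0 = -1536, attained at (-4, 0).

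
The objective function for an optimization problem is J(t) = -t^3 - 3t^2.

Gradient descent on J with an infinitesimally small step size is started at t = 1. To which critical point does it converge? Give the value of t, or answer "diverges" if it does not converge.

J'(t) = -3t(t + 2), so J'(1) = -9.
Gradient descent moves in the -J' direction, i.e. t is increasing.
There is no critical point above t=1, and J' keeps the same sign, so the iterate runs off to +∞.

diverges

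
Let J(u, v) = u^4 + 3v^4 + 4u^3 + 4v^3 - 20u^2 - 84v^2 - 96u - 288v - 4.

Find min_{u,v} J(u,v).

J(u,v) separates as P(u) + Q(v) − 4, so its minimum is min P + min Q − 4.
P'(u) = 4(u - 3)(u + 2)(u + 4) vanishes at u ∈ {-4, -2, 3}; Q'(v) = 12(v - 4)(v + 2)(v + 3) vanishes at v ∈ {-3, -2, 4}.
Local minima of P (where P''>0): P(-4)=64, P(3)=-279. Local minima of Q: Q(-3)=243, Q(4)=-1472.
So the global minimum of J is P(3) + Q(4) − 4 = -279 − 1472 − 4 = -1755, attained at (3, 4).

-1755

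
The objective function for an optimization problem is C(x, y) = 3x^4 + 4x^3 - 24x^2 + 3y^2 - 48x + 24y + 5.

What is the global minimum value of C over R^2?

-155

C(x,y) separates as P(x) + Q(y) + 5, so its minimum is min P + min Q + 5.
P'(x) = 12(x - 2)(x + 1)(x + 2) vanishes at x ∈ {-2, -1, 2}; Q'(y) = 6y + 24 vanishes at y ∈ {-4}.
Local minima of P (where P''>0): P(-2)=16, P(2)=-112. Local minima of Q: Q(-4)=-48.
So the global minimum of C is P(2) + Q(-4) + 5 = -112 − 48 + 5 = -155, attained at (2, -4).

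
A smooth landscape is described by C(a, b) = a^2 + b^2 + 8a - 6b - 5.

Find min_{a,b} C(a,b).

-30

C(a,b) separates as P(a) + Q(b) − 5, so its minimum is min P + min Q − 5.
P'(a) = 2a + 8 vanishes at a ∈ {-4}; Q'(b) = 2b - 6 vanishes at b ∈ {3}.
Local minima of P (where P''>0): P(-4)=-16. Local minima of Q: Q(3)=-9.
So the global minimum of C is P(-4) + Q(3) − 5 = -16 − 9 − 5 = -30, attained at (-4, 3).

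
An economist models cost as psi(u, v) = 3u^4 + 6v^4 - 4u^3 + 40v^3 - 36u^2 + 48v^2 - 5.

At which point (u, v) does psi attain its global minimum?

(3, -4)

psi(u,v) separates as P(u) + Q(v) − 5, so its minimum is min P + min Q − 5.
P'(u) = 12u(u - 3)(u + 2) vanishes at u ∈ {-2, 0, 3}; Q'(v) = 24v(v + 1)(v + 4) vanishes at v ∈ {-4, -1, 0}.
Local minima of P (where P''>0): P(-2)=-64, P(3)=-189. Local minima of Q: Q(-4)=-256, Q(0)=0.
So the global minimum of psi is P(3) + Q(-4) − 5 = -189 − 256 − 5 = -450, attained at (3, -4).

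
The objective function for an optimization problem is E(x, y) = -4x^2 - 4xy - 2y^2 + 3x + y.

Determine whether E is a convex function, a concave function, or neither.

E is quadratic, so its Hessian is the constant matrix H = [[-8, -4], [-4, -4]].
det(H) = 16, tr(H) = -12.
det(H) > 0 and tr(H) < 0, so H is negative definite everywhere: concave.

concave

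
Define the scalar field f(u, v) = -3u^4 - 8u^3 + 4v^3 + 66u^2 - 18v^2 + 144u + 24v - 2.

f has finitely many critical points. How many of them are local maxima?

2

f separates as a function of u plus a function of v, so ∇f=0 decouples.
∂f/∂u = -12(u - 3)(u + 1)(u + 4) = 0 at u ∈ {-4, -1, 3}; ∂f/∂v = 12(v - 2)(v - 1) = 0 at v ∈ {1, 2}.
The Hessian is diagonal: diag(f_uu, f_vv). Second derivatives: f_uu(-4)=-252, f_uu(-1)=144, f_uu(3)=-336; f_vv(1)=-12, f_vv(2)=12.
Local maxima occur where both diagonal entries negative: (-4, 1), (3, 1). Count: 2.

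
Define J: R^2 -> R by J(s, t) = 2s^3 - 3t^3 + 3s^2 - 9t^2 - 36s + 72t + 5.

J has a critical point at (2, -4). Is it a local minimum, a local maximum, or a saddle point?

The mixed partial ∂²J/∂s∂t is 0, so the Hessian at any point is diag(J_ss, J_tt) = diag(6(2s + 1), -18(t + 1)).
At (2, -4): H = diag(30, 54).
Both eigenvalues are positive, so H is positive definite: a local minimum.

local minimum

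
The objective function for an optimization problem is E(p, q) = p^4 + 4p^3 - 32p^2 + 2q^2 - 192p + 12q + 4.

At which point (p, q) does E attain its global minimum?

E(p,q) separates as A(p) + B(q) + 4, so its minimum is min A + min B + 4.
A'(p) = 4(p - 4)(p + 3)(p + 4) vanishes at p ∈ {-4, -3, 4}; B'(q) = 4q + 12 vanishes at q ∈ {-3}.
Local minima of A (where A''>0): A(-4)=256, A(4)=-768. Local minima of B: B(-3)=-18.
So the global minimum of E is A(4) + B(-3) + 4 = -768 − 18 + 4 = -782, attained at (4, -3).

(4, -3)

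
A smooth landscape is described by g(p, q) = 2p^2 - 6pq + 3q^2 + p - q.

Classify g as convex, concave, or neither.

g is quadratic, so its Hessian is the constant matrix H = [[4, -6], [-6, 6]].
det(H) = -12, tr(H) = 10.
det(H) < 0, so H is indefinite: neither convex nor concave.

neither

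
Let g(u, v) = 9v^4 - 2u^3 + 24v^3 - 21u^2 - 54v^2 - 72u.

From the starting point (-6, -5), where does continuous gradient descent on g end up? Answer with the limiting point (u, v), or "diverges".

(-4, -3)

g is separable, so gradient descent decouples: u follows -∂g/∂u, v follows -∂g/∂v.
∂g/∂u = -6(u + 3)(u + 4); at u=-6 this is -36, so u increases.
∂g/∂v = 36v(v - 1)(v + 3); at v=-5 this is -2160, so v increases.
u converges to its nearest critical value -4 (a local min of the u-part); v converges to -3. The iterate converges to (-4, -3).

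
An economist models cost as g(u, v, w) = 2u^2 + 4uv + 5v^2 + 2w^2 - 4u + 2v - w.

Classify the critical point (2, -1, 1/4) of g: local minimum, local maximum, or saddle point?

local minimum

The Hessian is constant: H = [[4, 4, 0], [4, 10, 0], [0, 0, 4]].
Leading principal minors: Δ₁ = 4, Δ₂ = 24, Δ₃ = 96.
All leading minors are positive, so H is positive definite: a local minimum.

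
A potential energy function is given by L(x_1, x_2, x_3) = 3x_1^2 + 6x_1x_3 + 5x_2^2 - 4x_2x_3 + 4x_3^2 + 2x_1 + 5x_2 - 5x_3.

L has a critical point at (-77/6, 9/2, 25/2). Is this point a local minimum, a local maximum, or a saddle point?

The Hessian is constant: H = [[6, 0, 6], [0, 10, -4], [6, -4, 8]].
Leading principal minors: Δ₁ = 6, Δ₂ = 60, Δ₃ = 24.
All leading minors are positive, so H is positive definite: a local minimum.

local minimum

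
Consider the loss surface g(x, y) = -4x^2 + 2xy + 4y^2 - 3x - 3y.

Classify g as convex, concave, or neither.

g is quadratic, so its Hessian is the constant matrix H = [[-8, 2], [2, 8]].
det(H) = -68, tr(H) = 0.
det(H) < 0, so H is indefinite: neither convex nor concave.

neither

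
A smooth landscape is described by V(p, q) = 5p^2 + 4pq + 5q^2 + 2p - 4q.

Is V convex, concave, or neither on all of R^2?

convex

V is quadratic, so its Hessian is the constant matrix H = [[10, 4], [4, 10]].
det(H) = 84, tr(H) = 20.
det(H) > 0 and tr(H) > 0, so H is positive definite everywhere: convex.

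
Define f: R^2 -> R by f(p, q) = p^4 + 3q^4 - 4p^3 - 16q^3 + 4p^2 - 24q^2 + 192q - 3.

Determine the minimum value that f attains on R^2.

f(p,q) separates as A(p) + B(q) − 3, so its minimum is min A + min B − 3.
A'(p) = 4p(p - 2)(p - 1) vanishes at p ∈ {0, 1, 2}; B'(q) = 12(q - 4)(q - 2)(q + 2) vanishes at q ∈ {-2, 2, 4}.
Local minima of A (where A''>0): A(0)=0, A(2)=0. Local minima of B: B(-2)=-304, B(4)=128.
So the global minimum of f is A(0) + B(-2) − 3 = 0 − 304 − 3 = -307, attained at (0, -2).

-307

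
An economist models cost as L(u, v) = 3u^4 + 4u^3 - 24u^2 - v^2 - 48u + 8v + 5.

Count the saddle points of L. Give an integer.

2

L separates as a function of u plus a function of v, so ∇L=0 decouples.
∂L/∂u = 12(u - 2)(u + 1)(u + 2) = 0 at u ∈ {-2, -1, 2}; ∂L/∂v = -2(v - 4) = 0 at v ∈ {4}.
The Hessian is diagonal: diag(L_uu, L_vv). Second derivatives: L_uu(-2)=48, L_uu(-1)=-36, L_uu(2)=144; L_vv(4)=-2.
Saddle points occur where the two diagonal entries have opposite signs: (-2, 4), (2, 4). Count: 2.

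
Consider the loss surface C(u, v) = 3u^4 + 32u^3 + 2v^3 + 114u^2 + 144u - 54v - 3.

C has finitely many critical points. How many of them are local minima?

C separates as a function of u plus a function of v, so ∇C=0 decouples.
∂C/∂u = 12(u + 1)(u + 3)(u + 4) = 0 at u ∈ {-4, -3, -1}; ∂C/∂v = 6(v - 3)(v + 3) = 0 at v ∈ {-3, 3}.
The Hessian is diagonal: diag(C_uu, C_vv). Second derivatives: C_uu(-4)=36, C_uu(-3)=-24, C_uu(-1)=72; C_vv(-3)=-36, C_vv(3)=36.
Local minima occur where both diagonal entries positive: (-4, 3), (-1, 3). Count: 2.

2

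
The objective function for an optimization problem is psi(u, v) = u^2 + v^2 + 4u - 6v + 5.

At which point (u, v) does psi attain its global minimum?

psi(u,v) separates as P(u) + Q(v) + 5, so its minimum is min P + min Q + 5.
P'(u) = 2u + 4 vanishes at u ∈ {-2}; Q'(v) = 2v - 6 vanishes at v ∈ {3}.
Local minima of P (where P''>0): P(-2)=-4. Local minima of Q: Q(3)=-9.
So the global minimum of psi is P(-2) + Q(3) + 5 = -4 − 9 + 5 = -8, attained at (-2, 3).

(-2, 3)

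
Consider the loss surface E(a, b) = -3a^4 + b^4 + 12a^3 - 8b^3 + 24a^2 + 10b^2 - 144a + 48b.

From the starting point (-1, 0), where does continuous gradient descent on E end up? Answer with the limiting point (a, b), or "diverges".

(2, -1)

E is separable, so gradient descent decouples: a follows -∂E/∂a, b follows -∂E/∂b.
∂E/∂a = -12(a - 3)(a - 2)(a + 2); at a=-1 this is -144, so a increases.
∂E/∂b = 4(b - 4)(b - 3)(b + 1); at b=0 this is 48, so b decreases.
a converges to its nearest critical value 2 (a local min of the a-part); b converges to -1. The iterate converges to (2, -1).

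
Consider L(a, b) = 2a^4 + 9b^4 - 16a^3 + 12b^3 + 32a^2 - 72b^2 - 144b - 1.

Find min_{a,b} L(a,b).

-337

L(a,b) separates as P(a) + Q(b) − 1, so its minimum is min P + min Q − 1.
P'(a) = 8a(a - 4)(a - 2) vanishes at a ∈ {0, 2, 4}; Q'(b) = 36(b - 2)(b + 1)(b + 2) vanishes at b ∈ {-2, -1, 2}.
Local minima of P (where P''>0): P(0)=0, P(4)=0. Local minima of Q: Q(-2)=48, Q(2)=-336.
So the global minimum of L is P(0) + Q(2) − 1 = 0 − 336 − 1 = -337, attained at (0, 2).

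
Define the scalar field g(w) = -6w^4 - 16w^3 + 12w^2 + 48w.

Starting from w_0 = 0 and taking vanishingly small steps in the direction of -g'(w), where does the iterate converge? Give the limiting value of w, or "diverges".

-1

g'(w) = -24(w - 1)(w + 1)(w + 2), so g'(0) = 48.
Gradient descent moves in the -g' direction, i.e. w is decreasing.
The nearest critical point in that direction is w = -1, where g'' = 48 > 0 (a local minimum). The iterate converges there.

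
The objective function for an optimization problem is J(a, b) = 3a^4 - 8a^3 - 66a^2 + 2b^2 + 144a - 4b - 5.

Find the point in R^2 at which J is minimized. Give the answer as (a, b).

(-3, 1)

J(a,b) separates as P(a) + Q(b) − 5, so its minimum is min P + min Q − 5.
P'(a) = 12(a - 4)(a - 1)(a + 3) vanishes at a ∈ {-3, 1, 4}; Q'(b) = 4b - 4 vanishes at b ∈ {1}.
Local minima of P (where P''>0): P(-3)=-567, P(4)=-224. Local minima of Q: Q(1)=-2.
So the global minimum of J is P(-3) + Q(1) − 5 = -567 − 2 − 5 = -574, attained at (-3, 1).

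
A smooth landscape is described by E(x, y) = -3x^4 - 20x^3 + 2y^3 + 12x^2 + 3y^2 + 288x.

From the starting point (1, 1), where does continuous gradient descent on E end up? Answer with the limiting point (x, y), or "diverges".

(-3, 0)

E is separable, so gradient descent decouples: x follows -∂E/∂x, y follows -∂E/∂y.
∂E/∂x = -12(x - 2)(x + 3)(x + 4); at x=1 this is 240, so x decreases.
∂E/∂y = 6y(y + 1); at y=1 this is 12, so y decreases.
x converges to its nearest critical value -3 (a local min of the x-part); y converges to 0. The iterate converges to (-3, 0).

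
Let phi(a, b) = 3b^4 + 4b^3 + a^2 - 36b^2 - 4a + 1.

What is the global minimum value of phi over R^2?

-192

phi(a,b) separates as P(a) + Q(b) + 1, so its minimum is min P + min Q + 1.
P'(a) = 2a - 4 vanishes at a ∈ {2}; Q'(b) = 12b(b - 2)(b + 3) vanishes at b ∈ {-3, 0, 2}.
Local minima of P (where P''>0): P(2)=-4. Local minima of Q: Q(-3)=-189, Q(2)=-64.
So the global minimum of phi is P(2) + Q(-3) + 1 = -4 − 189 + 1 = -192, attained at (2, -3).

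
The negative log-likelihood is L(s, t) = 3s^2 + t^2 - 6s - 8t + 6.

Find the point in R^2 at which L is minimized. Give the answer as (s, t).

(1, 4)

L(s,t) separates as P(s) + Q(t) + 6, so its minimum is min P + min Q + 6.
P'(s) = 6s - 6 vanishes at s ∈ {1}; Q'(t) = 2(t - 4) vanishes at t ∈ {4}.
Local minima of P (where P''>0): P(1)=-3. Local minima of Q: Q(4)=-16.
So the global minimum of L is P(1) + Q(4) + 6 = -3 − 16 + 6 = -13, attained at (1, 4).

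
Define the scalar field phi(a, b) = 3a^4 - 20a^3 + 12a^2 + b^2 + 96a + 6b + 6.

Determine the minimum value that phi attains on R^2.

phi(a,b) separates as P(a) + Q(b) + 6, so its minimum is min P + min Q + 6.
P'(a) = 12(a - 4)(a - 2)(a + 1) vanishes at a ∈ {-1, 2, 4}; Q'(b) = 2b + 6 vanishes at b ∈ {-3}.
Local minima of P (where P''>0): P(-1)=-61, P(4)=64. Local minima of Q: Q(-3)=-9.
So the global minimum of phi is P(-1) + Q(-3) + 6 = -61 − 9 + 6 = -64, attained at (-1, -3).

-64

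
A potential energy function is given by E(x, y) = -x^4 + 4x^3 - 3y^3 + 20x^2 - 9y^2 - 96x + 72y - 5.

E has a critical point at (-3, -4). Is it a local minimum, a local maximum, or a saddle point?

saddle point

The mixed partial ∂²E/∂x∂y is 0, so the Hessian at any point is diag(E_xx, E_yy) = diag(4(-3x^2 + 6x + 10), -18(y + 1)).
At (-3, -4): H = diag(-140, 54).
The eigenvalues have opposite signs, so H is indefinite: a saddle point.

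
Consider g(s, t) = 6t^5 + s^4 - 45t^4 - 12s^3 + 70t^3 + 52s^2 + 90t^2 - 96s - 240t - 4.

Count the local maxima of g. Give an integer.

2

g separates as a function of s plus a function of t, so ∇g=0 decouples.
∂g/∂s = 4(s - 4)(s - 3)(s - 2) = 0 at s ∈ {2, 3, 4}; ∂g/∂t = 30(t - 4)(t - 2)(t - 1)(t + 1) = 0 at t ∈ {-1, 1, 2, 4}.
The Hessian is diagonal: diag(g_ss, g_tt). Second derivatives: g_ss(2)=8, g_ss(3)=-4, g_ss(4)=8; g_tt(-1)=-900, g_tt(1)=180, g_tt(2)=-180, g_tt(4)=900.
Local maxima occur where both diagonal entries negative: (3, -1), (3, 2). Count: 2.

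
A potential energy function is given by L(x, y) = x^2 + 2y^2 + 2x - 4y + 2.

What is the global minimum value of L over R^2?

L(x,y) separates as P(x) + Q(y) + 2, so its minimum is min P + min Q + 2.
P'(x) = 2x + 2 vanishes at x ∈ {-1}; Q'(y) = 4y - 4 vanishes at y ∈ {1}.
Local minima of P (where P''>0): P(-1)=-1. Local minima of Q: Q(1)=-2.
So the global minimum of L is P(-1) + Q(1) + 2 = -1 − 2 + 2 = -1, attained at (-1, 1).

-1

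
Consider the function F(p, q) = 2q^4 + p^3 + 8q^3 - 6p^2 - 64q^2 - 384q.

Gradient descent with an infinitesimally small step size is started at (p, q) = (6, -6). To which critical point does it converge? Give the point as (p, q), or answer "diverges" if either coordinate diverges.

F is separable, so gradient descent decouples: p follows -∂F/∂p, q follows -∂F/∂q.
∂F/∂p = 3p(p - 4); at p=6 this is 36, so p decreases.
∂F/∂q = 8(q - 4)(q + 3)(q + 4); at q=-6 this is -480, so q increases.
p converges to its nearest critical value 4 (a local min of the p-part); q converges to -4. The iterate converges to (4, -4).

(4, -4)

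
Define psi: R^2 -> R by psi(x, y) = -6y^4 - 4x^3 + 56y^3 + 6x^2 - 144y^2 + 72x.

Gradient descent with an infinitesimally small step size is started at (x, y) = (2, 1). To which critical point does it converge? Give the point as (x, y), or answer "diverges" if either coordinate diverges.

psi is separable, so gradient descent decouples: x follows -∂psi/∂x, y follows -∂psi/∂y.
∂psi/∂x = -12(x - 3)(x + 2); at x=2 this is 48, so x decreases.
∂psi/∂y = -24y(y - 4)(y - 3); at y=1 this is -144, so y increases.
x converges to its nearest critical value -2 (a local min of the x-part); y converges to 3. The iterate converges to (-2, 3).

(-2, 3)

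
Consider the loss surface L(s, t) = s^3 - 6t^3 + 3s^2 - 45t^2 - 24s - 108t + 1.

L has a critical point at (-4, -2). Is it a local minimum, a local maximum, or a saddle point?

local maximum

The mixed partial ∂²L/∂s∂t is 0, so the Hessian at any point is diag(L_ss, L_tt) = diag(6(s + 1), -18(2t + 5)).
At (-4, -2): H = diag(-18, -18).
Both eigenvalues are negative, so H is negative definite: a local maximum.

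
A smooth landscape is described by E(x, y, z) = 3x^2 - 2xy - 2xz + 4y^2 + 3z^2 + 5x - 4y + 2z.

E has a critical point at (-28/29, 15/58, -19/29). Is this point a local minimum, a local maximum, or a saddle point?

local minimum

The Hessian is constant: H = [[6, -2, -2], [-2, 8, 0], [-2, 0, 6]].
Leading principal minors: Δ₁ = 6, Δ₂ = 44, Δ₃ = 232.
All leading minors are positive, so H is positive definite: a local minimum.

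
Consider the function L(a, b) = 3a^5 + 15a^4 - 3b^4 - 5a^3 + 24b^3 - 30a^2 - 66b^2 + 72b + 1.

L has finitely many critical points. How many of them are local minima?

2

L separates as a function of a plus a function of b, so ∇L=0 decouples.
∂L/∂a = 15a(a - 1)(a + 1)(a + 4) = 0 at a ∈ {-4, -1, 0, 1}; ∂L/∂b = -12(b - 3)(b - 2)(b - 1) = 0 at b ∈ {1, 2, 3}.
The Hessian is diagonal: diag(L_aa, L_bb). Second derivatives: L_aa(-4)=-900, L_aa(-1)=90, L_aa(0)=-60, L_aa(1)=150; L_bb(1)=-24, L_bb(2)=12, L_bb(3)=-24.
Local minima occur where both diagonal entries positive: (-1, 2), (1, 2). Count: 2.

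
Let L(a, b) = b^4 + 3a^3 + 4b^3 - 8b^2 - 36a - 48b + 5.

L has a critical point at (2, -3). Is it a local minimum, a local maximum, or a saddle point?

local minimum

The mixed partial ∂²L/∂a∂b is 0, so the Hessian at any point is diag(L_aa, L_bb) = diag(18a, 4(3b^2 + 6b - 4)).
At (2, -3): H = diag(36, 20).
Both eigenvalues are positive, so H is positive definite: a local minimum.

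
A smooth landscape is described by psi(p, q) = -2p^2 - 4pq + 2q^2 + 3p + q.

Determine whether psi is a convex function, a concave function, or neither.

psi is quadratic, so its Hessian is the constant matrix H = [[-4, -4], [-4, 4]].
det(H) = -32, tr(H) = 0.
det(H) < 0, so H is indefinite: neither convex nor concave.

neither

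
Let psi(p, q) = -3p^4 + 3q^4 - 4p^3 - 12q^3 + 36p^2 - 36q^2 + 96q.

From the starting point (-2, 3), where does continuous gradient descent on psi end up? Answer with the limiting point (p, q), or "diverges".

(0, 4)

psi is separable, so gradient descent decouples: p follows -∂psi/∂p, q follows -∂psi/∂q.
∂psi/∂p = -12p(p - 2)(p + 3); at p=-2 this is -96, so p increases.
∂psi/∂q = 12(q - 4)(q - 1)(q + 2); at q=3 this is -120, so q increases.
p converges to its nearest critical value 0 (a local min of the p-part); q converges to 4. The iterate converges to (0, 4).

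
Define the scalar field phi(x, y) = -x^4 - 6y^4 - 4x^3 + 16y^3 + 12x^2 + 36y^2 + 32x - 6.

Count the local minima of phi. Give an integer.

1

phi separates as a function of x plus a function of y, so ∇phi=0 decouples.
∂phi/∂x = -4(x - 2)(x + 1)(x + 4) = 0 at x ∈ {-4, -1, 2}; ∂phi/∂y = -24y(y - 3)(y + 1) = 0 at y ∈ {-1, 0, 3}.
The Hessian is diagonal: diag(phi_xx, phi_yy). Second derivatives: phi_xx(-4)=-72, phi_xx(-1)=36, phi_xx(2)=-72; phi_yy(-1)=-96, phi_yy(0)=72, phi_yy(3)=-288.
Local minima occur where both diagonal entries positive: (-1, 0). Count: 1.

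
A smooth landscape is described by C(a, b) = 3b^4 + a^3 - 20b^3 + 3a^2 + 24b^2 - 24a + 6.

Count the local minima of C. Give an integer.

2

C separates as a function of a plus a function of b, so ∇C=0 decouples.
∂C/∂a = 3(a - 2)(a + 4) = 0 at a ∈ {-4, 2}; ∂C/∂b = 12b(b - 4)(b - 1) = 0 at b ∈ {0, 1, 4}.
The Hessian is diagonal: diag(C_aa, C_bb). Second derivatives: C_aa(-4)=-18, C_aa(2)=18; C_bb(0)=48, C_bb(1)=-36, C_bb(4)=144.
Local minima occur where both diagonal entries positive: (2, 0), (2, 4). Count: 2.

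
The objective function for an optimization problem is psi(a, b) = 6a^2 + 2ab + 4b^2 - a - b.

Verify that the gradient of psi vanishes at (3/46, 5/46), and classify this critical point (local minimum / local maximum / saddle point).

local minimum

∇psi = (12a + 2b - 1, 2a + 8b - 1); substituting (3/46, 5/46) gives ∇psi = (0, 0), so (3/46, 5/46) is indeed a critical point.
The Hessian of psi is constant: H = [[12, 2], [2, 8]].
det(H) = 12·8 − 2² = 92.
det(H) > 0 and tr(H) = 20 > 0, so H is positive definite and the point is a local minimum.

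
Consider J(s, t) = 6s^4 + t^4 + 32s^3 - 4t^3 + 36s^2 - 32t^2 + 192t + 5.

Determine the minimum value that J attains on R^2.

-817

J(s,t) separates as P(s) + Q(t) + 5, so its minimum is min P + min Q + 5.
P'(s) = 24s(s + 1)(s + 3) vanishes at s ∈ {-3, -1, 0}; Q'(t) = 4(t - 4)(t - 3)(t + 4) vanishes at t ∈ {-4, 3, 4}.
Local minima of P (where P''>0): P(-3)=-54, P(0)=0. Local minima of Q: Q(-4)=-768, Q(4)=256.
So the global minimum of J is P(-3) + Q(-4) + 5 = -54 − 768 + 5 = -817, attained at (-3, -4).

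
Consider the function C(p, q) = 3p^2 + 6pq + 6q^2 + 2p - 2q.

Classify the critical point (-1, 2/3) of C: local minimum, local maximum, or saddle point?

local minimum

The Hessian of C is constant: H = [[6, 6], [6, 12]].
det(H) = 6·12 − 6² = 36.
det(H) > 0 and tr(H) = 18 > 0, so H is positive definite and the point is a local minimum.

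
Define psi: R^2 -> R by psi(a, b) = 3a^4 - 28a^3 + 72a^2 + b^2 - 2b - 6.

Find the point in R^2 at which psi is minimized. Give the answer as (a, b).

(0, 1)

psi(a,b) separates as P(a) + Q(b) − 6, so its minimum is min P + min Q − 6.
P'(a) = 12a(a - 4)(a - 3) vanishes at a ∈ {0, 3, 4}; Q'(b) = 2b - 2 vanishes at b ∈ {1}.
Local minima of P (where P''>0): P(0)=0, P(4)=128. Local minima of Q: Q(1)=-1.
So the global minimum of psi is P(0) + Q(1) − 6 = 0 − 1 − 6 = -7, attained at (0, 1).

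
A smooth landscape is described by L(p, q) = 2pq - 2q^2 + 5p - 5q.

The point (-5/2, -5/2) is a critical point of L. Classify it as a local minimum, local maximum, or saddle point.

saddle point

The Hessian of L is constant: H = [[0, 2], [2, -4]].
det(H) = 0·(-4) − 2² = -4.
Since det(H) < 0, H is indefinite and the critical point is a saddle point.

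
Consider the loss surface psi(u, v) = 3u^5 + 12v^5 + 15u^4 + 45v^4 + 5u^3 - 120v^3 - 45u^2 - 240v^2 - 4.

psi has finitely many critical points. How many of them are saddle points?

psi separates as a function of u plus a function of v, so ∇psi=0 decouples.
∂psi/∂u = 15u(u - 1)(u + 2)(u + 3) = 0 at u ∈ {-3, -2, 0, 1}; ∂psi/∂v = 60v(v - 2)(v + 1)(v + 4) = 0 at v ∈ {-4, -1, 0, 2}.
The Hessian is diagonal: diag(psi_uu, psi_vv). Second derivatives: psi_uu(-3)=-180, psi_uu(-2)=90, psi_uu(0)=-90, psi_uu(1)=180; psi_vv(-4)=-4320, psi_vv(-1)=540, psi_vv(0)=-480, psi_vv(2)=2160.
Saddle points occur where the two diagonal entries have opposite signs: (-3, -1), (-3, 2), (-2, -4), (-2, 0), (0, -1), (0, 2), (1, -4), (1, 0). Count: 8.

8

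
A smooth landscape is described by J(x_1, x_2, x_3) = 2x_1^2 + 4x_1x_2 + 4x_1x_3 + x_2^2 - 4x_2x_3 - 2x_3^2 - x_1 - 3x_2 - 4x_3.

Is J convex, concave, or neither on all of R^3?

neither

J is quadratic, so its Hessian is the constant matrix H = [[4, 4, 4], [4, 2, -4], [4, -4, -4]].
Leading principal minors: 4, -8, -192.
Neither pattern holds ⇒ H is indefinite ⇒ neither convex nor concave.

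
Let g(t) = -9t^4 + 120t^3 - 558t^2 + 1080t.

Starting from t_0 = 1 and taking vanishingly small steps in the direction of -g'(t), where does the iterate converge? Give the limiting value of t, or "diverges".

diverges

g'(t) = -36(t - 5)(t - 3)(t - 2), so g'(1) = 288.
Gradient descent moves in the -g' direction, i.e. t is decreasing.
There is no critical point below t=1, and g' keeps the same sign, so the iterate runs off to −∞.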